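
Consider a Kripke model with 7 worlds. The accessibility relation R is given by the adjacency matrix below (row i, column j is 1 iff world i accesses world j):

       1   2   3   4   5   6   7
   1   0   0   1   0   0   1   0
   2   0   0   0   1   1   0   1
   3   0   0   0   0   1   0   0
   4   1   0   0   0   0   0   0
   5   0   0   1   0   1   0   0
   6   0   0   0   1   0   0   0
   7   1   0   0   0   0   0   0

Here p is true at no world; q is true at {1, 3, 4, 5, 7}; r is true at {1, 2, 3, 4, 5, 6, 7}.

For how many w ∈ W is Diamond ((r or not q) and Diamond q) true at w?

1: successors {3, 6}; (r or not q) and Diamond q there: 3:T, 6:T. ✓
2: successors {4, 5, 7}; (r or not q) and Diamond q there: 4:T, 5:T, 7:T. ✓
3: successors {5}; (r or not q) and Diamond q there: 5:T. ✓
4: successors {1}; (r or not q) and Diamond q there: 1:T. ✓
5: successors {3, 5}; (r or not q) and Diamond q there: 3:T, 5:T. ✓
6: successors {4}; (r or not q) and Diamond q there: 4:T. ✓
7: successors {1}; (r or not q) and Diamond q there: 1:T. ✓
Satisfying worlds: {1, 2, 3, 4, 5, 6, 7}.

7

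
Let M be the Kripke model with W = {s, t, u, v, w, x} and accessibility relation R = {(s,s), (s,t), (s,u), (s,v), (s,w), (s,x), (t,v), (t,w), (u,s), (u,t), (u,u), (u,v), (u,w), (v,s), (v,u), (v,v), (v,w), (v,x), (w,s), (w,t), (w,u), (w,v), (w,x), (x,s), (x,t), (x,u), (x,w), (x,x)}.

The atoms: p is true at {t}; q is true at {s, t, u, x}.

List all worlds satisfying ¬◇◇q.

∅

s: ◇◇q is T. ✗
t: ◇◇q is T. ✗
u: ◇◇q is T. ✗
v: ◇◇q is T. ✗
w: ◇◇q is T. ✗
x: ◇◇q is T. ✗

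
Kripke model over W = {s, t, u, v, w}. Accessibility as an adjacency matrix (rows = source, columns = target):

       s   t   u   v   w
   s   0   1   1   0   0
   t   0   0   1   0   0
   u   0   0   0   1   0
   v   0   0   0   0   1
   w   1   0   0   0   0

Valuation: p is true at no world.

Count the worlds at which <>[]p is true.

0

s: successors {t, u}; []p there: t:F, u:F. ✗
t: successors {u}; []p there: u:F. ✗
u: successors {v}; []p there: v:F. ✗
v: successors {w}; []p there: w:F. ✗
w: successors {s}; []p there: s:F. ✗
Satisfying worlds: ∅.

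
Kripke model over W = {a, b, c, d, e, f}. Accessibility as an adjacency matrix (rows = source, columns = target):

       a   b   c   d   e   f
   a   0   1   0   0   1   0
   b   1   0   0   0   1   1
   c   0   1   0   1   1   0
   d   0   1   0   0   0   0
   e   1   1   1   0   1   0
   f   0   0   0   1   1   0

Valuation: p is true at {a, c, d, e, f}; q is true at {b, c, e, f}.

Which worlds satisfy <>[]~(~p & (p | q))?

a: successors {b, e}; []~(~p & (p | q)) there: b:T, e:F. ✓
b: successors {a, e, f}; []~(~p & (p | q)) there: a:F, e:F, f:T. ✓
c: successors {b, d, e}; []~(~p & (p | q)) there: b:T, d:F, e:F. ✓
d: successors {b}; []~(~p & (p | q)) there: b:T. ✓
e: successors {a, b, c, e}; []~(~p & (p | q)) there: a:F, b:T, c:F, e:F. ✓
f: successors {d, e}; []~(~p & (p | q)) there: d:F, e:F. ✗

{a, b, c, d, e}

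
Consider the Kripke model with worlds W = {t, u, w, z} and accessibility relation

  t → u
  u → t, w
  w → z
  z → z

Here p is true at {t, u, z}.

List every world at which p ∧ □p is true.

t: p is T, □p is T. ✓
u: p is T, □p is F. ✗
w: p is F, □p is T. ✗
z: p is T, □p is T. ✓

{t, z}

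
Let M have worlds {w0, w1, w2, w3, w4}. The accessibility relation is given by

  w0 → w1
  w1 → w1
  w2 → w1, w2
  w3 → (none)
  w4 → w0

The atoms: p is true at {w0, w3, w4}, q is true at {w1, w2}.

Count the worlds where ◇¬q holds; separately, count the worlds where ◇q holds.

For ◇¬q:
w0: successors {w1}; ¬q there: w1:F. ✗
w1: successors {w1}; ¬q there: w1:F. ✗
w2: successors {w1, w2}; ¬q there: w1:F, w2:F. ✗
w3: no successors, so ◇¬q fails. ✗
w4: successors {w0}; ¬q there: w0:T. ✓
— 1 world.
For ◇q:
w0: successors {w1}; q there: w1:T. ✓
w1: successors {w1}; q there: w1:T. ✓
w2: successors {w1, w2}; q there: w1:T, w2:T. ✓
w3: no successors, so ◇q fails. ✗
w4: successors {w0}; q there: w0:F. ✗
— 3 worlds.

1 and 3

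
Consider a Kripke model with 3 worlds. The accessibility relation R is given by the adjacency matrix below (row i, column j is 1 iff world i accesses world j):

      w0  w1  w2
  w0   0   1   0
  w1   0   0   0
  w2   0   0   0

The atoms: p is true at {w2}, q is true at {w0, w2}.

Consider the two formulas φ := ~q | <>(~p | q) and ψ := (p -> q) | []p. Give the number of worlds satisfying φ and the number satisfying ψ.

For ~q | <>(~p | q):
w0: ~q is F, <>(~p | q) is T. ✓
w1: ~q is T, <>(~p | q) is F. ✓
w2: ~q is F, <>(~p | q) is F. ✗
— 2 worlds.
For (p -> q) | []p:
w0: p -> q is T, []p is F. ✓
w1: p -> q is T, []p is T. ✓
w2: p -> q is T, []p is T. ✓
— 3 worlds.

2 and 3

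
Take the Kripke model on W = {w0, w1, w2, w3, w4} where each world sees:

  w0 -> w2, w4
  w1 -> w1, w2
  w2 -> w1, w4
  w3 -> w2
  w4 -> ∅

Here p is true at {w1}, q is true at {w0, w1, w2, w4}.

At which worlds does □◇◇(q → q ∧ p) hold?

w0: successors {w2, w4}; ◇◇(q → q ∧ p) there: w2:T, w4:F. ✗
w1: successors {w1, w2}; ◇◇(q → q ∧ p) there: w1:T, w2:T. ✓
w2: successors {w1, w4}; ◇◇(q → q ∧ p) there: w1:T, w4:F. ✗
w3: successors {w2}; ◇◇(q → q ∧ p) there: w2:T. ✓
w4: no successors, so □◇◇(q → q ∧ p) holds vacuously. ✓

{w1, w3, w4}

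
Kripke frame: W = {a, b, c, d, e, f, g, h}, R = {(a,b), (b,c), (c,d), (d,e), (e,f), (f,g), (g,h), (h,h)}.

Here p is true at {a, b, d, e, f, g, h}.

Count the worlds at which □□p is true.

a: successors {b}; □p there: b:F. ✗
b: successors {c}; □p there: c:T. ✓
c: successors {d}; □p there: d:T. ✓
d: successors {e}; □p there: e:T. ✓
e: successors {f}; □p there: f:T. ✓
f: successors {g}; □p there: g:T. ✓
g: successors {h}; □p there: h:T. ✓
h: successors {h}; □p there: h:T. ✓
Satisfying worlds: {b, c, d, e, f, g, h}.

7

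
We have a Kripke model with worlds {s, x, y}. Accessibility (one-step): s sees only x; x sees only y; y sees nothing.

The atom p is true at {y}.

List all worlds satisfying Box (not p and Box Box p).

s: successors {x}; not p and Box Box p there: x:T. ✓
x: successors {y}; not p and Box Box p there: y:F. ✗
y: no successors, so Box (not p and Box Box p) holds vacuously. ✓

{s, y}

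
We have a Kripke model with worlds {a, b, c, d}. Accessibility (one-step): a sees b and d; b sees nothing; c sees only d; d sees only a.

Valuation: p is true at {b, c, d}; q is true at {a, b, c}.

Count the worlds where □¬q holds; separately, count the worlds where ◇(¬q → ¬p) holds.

2 and 2

For □¬q:
a: successors {b, d}; ¬q there: b:F, d:T. ✗
b: no successors, so □¬q holds vacuously. ✓
c: successors {d}; ¬q there: d:T. ✓
d: successors {a}; ¬q there: a:F. ✗
— 2 worlds.
For ◇(¬q → ¬p):
a: successors {b, d}; ¬q → ¬p there: b:T, d:F. ✓
b: no successors, so ◇(¬q → ¬p) fails. ✗
c: successors {d}; ¬q → ¬p there: d:F. ✗
d: successors {a}; ¬q → ¬p there: a:T. ✓
— 2 worlds.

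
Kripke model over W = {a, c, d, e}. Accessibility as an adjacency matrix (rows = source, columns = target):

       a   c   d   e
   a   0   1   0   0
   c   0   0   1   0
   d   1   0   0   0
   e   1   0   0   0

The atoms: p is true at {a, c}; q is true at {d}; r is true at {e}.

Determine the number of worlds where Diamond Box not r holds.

a: successors {c}; Box not r there: c:T. ✓
c: successors {d}; Box not r there: d:T. ✓
d: successors {a}; Box not r there: a:T. ✓
e: successors {a}; Box not r there: a:T. ✓
Satisfying worlds: {a, c, d, e}.

4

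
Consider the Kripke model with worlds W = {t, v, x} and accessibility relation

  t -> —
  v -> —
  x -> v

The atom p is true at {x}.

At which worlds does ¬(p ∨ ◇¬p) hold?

{t, v}

t: p ∨ ◇¬p is F. ✓
v: p ∨ ◇¬p is F. ✓
x: p ∨ ◇¬p is T. ✗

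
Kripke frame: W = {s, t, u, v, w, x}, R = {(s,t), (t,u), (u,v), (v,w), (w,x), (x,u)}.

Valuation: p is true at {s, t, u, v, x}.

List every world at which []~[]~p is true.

s: successors {t}; ~[]~p there: t:T. ✓
t: successors {u}; ~[]~p there: u:T. ✓
u: successors {v}; ~[]~p there: v:F. ✗
v: successors {w}; ~[]~p there: w:T. ✓
w: successors {x}; ~[]~p there: x:T. ✓
x: successors {u}; ~[]~p there: u:T. ✓

{s, t, v, w, x}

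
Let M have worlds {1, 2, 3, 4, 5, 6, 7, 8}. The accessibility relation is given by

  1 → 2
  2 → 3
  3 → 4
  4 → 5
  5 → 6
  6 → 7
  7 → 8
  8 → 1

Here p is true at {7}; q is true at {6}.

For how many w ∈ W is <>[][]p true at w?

1: successors {2}; [][]p there: 2:F. ✗
2: successors {3}; [][]p there: 3:F. ✗
3: successors {4}; [][]p there: 4:F. ✗
4: successors {5}; [][]p there: 5:T. ✓
5: successors {6}; [][]p there: 6:F. ✗
6: successors {7}; [][]p there: 7:F. ✗
7: successors {8}; [][]p there: 8:F. ✗
8: successors {1}; [][]p there: 1:F. ✗
Satisfying worlds: {4}.

1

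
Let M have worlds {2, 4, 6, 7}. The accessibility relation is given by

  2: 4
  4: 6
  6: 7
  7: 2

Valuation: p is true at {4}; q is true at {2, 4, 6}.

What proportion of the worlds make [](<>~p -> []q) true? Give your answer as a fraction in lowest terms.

3/4

2: successors {4}; <>~p -> []q there: 4:T. ✓
4: successors {6}; <>~p -> []q there: 6:F. ✗
6: successors {7}; <>~p -> []q there: 7:T. ✓
7: successors {2}; <>~p -> []q there: 2:T. ✓
That's 3 of 4 worlds, so 3/4.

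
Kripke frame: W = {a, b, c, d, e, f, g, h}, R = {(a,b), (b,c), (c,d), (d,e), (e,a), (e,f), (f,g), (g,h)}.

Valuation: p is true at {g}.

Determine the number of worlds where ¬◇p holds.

a: ◇p is F. ✓
b: ◇p is F. ✓
c: ◇p is F. ✓
d: ◇p is F. ✓
e: ◇p is F. ✓
f: ◇p is T. ✗
g: ◇p is F. ✓
h: ◇p is F. ✓
Satisfying worlds: {a, b, c, d, e, g, h}.

7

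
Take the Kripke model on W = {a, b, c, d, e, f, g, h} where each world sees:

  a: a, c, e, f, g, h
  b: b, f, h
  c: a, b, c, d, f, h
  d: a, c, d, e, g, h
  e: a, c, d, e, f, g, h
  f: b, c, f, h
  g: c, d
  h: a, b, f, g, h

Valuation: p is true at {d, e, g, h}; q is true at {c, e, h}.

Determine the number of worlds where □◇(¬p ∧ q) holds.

1

a: successors {a, c, e, f, g, h}; ◇(¬p ∧ q) there: a:T, c:T, e:T, f:T, g:T, h:F. ✗
b: successors {b, f, h}; ◇(¬p ∧ q) there: b:F, f:T, h:F. ✗
c: successors {a, b, c, d, f, h}; ◇(¬p ∧ q) there: a:T, b:F, c:T, d:T, f:T, h:F. ✗
d: successors {a, c, d, e, g, h}; ◇(¬p ∧ q) there: a:T, c:T, d:T, e:T, g:T, h:F. ✗
e: successors {a, c, d, e, f, g, h}; ◇(¬p ∧ q) there: a:T, c:T, d:T, e:T, f:T, g:T, h:F. ✗
f: successors {b, c, f, h}; ◇(¬p ∧ q) there: b:F, c:T, f:T, h:F. ✗
g: successors {c, d}; ◇(¬p ∧ q) there: c:T, d:T. ✓
h: successors {a, b, f, g, h}; ◇(¬p ∧ q) there: a:T, b:F, f:T, g:T, h:F. ✗
Satisfying worlds: {g}.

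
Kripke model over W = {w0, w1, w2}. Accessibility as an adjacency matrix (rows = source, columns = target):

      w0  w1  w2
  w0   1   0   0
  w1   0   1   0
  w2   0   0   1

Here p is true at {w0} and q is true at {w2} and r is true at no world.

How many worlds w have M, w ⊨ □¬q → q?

w0: □¬q is T, q is F. ✗
w1: □¬q is T, q is F. ✗
w2: □¬q is F, q is T. ✓
Satisfying worlds: {w2}.

1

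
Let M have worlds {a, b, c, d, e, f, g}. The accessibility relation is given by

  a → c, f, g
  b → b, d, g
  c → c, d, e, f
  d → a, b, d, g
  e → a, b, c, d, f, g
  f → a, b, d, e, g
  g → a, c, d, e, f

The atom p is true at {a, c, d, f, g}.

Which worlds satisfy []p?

a: successors {c, f, g}; p there: c:T, f:T, g:T. ✓
b: successors {b, d, g}; p there: b:F, d:T, g:T. ✗
c: successors {c, d, e, f}; p there: c:T, d:T, e:F, f:T. ✗
d: successors {a, b, d, g}; p there: a:T, b:F, d:T, g:T. ✗
e: successors {a, b, c, d, f, g}; p there: a:T, b:F, c:T, d:T, f:T, g:T. ✗
f: successors {a, b, d, e, g}; p there: a:T, b:F, d:T, e:F, g:T. ✗
g: successors {a, c, d, e, f}; p there: a:T, c:T, d:T, e:F, f:T. ✗

{a}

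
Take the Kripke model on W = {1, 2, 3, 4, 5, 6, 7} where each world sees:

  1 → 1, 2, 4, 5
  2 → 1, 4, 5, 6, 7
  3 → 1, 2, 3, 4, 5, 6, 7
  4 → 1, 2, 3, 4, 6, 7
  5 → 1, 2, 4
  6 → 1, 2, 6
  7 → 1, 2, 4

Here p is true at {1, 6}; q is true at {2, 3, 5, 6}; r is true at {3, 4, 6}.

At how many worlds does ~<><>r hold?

0

1: <><>r is T. ✗
2: <><>r is T. ✗
3: <><>r is T. ✗
4: <><>r is T. ✗
5: <><>r is T. ✗
6: <><>r is T. ✗
7: <><>r is T. ✗
Satisfying worlds: ∅.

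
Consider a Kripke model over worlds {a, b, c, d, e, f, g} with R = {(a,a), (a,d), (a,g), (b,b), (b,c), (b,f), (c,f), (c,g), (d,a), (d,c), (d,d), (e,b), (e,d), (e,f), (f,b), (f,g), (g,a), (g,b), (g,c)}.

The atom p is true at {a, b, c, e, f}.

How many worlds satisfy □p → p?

a: □p is F, p is T. ✓
b: □p is T, p is T. ✓
c: □p is F, p is T. ✓
d: □p is F, p is F. ✓
e: □p is F, p is T. ✓
f: □p is F, p is T. ✓
g: □p is T, p is F. ✗
Satisfying worlds: {a, b, c, d, e, f}.

6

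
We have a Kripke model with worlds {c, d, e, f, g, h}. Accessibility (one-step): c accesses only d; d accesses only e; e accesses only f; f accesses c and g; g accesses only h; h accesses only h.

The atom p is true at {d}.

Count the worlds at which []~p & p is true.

c: []~p is F, p is F. ✗
d: []~p is T, p is T. ✓
e: []~p is T, p is F. ✗
f: []~p is T, p is F. ✗
g: []~p is T, p is F. ✗
h: []~p is T, p is F. ✗
Satisfying worlds: {d}.

1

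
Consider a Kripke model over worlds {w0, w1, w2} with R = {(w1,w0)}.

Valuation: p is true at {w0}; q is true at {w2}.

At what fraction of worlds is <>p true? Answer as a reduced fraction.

1/3

w0: no successors, so <>p fails. ✗
w1: successors {w0}; p there: w0:T. ✓
w2: no successors, so <>p fails. ✗
That's 1 of 3 worlds, so 1/3.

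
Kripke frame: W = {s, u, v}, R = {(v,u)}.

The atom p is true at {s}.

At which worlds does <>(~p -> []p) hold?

s: no successors, so <>(~p -> []p) fails. ✗
u: no successors, so <>(~p -> []p) fails. ✗
v: successors {u}; ~p -> []p there: u:T. ✓

{v}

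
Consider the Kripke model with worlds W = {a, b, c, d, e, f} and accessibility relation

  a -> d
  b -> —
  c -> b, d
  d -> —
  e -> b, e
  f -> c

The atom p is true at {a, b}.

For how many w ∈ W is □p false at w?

4

a: successors {d}; p there: d:F. ✗
b: no successors, so □p holds vacuously. ✓
c: successors {b, d}; p there: b:T, d:F. ✗
d: no successors, so □p holds vacuously. ✓
e: successors {b, e}; p there: b:T, e:F. ✗
f: successors {c}; p there: c:F. ✗
Satisfying worlds: {b, d}.
So □p fails at the other 4 worlds.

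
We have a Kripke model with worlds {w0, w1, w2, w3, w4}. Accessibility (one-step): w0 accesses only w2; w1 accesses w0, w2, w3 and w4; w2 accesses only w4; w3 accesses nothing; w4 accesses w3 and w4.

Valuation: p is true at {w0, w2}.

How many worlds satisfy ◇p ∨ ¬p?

4

w0: ◇p is T, ¬p is F. ✓
w1: ◇p is T, ¬p is T. ✓
w2: ◇p is F, ¬p is F. ✗
w3: ◇p is F, ¬p is T. ✓
w4: ◇p is F, ¬p is T. ✓
Satisfying worlds: {w0, w1, w3, w4}.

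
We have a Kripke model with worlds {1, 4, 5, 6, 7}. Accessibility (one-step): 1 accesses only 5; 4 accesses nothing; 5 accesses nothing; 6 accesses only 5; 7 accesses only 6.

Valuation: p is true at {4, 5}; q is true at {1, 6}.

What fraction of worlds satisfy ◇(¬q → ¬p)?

1/5

1: successors {5}; ¬q → ¬p there: 5:F. ✗
4: no successors, so ◇(¬q → ¬p) fails. ✗
5: no successors, so ◇(¬q → ¬p) fails. ✗
6: successors {5}; ¬q → ¬p there: 5:F. ✗
7: successors {6}; ¬q → ¬p there: 6:T. ✓
That's 1 of 5 worlds, so 1/5.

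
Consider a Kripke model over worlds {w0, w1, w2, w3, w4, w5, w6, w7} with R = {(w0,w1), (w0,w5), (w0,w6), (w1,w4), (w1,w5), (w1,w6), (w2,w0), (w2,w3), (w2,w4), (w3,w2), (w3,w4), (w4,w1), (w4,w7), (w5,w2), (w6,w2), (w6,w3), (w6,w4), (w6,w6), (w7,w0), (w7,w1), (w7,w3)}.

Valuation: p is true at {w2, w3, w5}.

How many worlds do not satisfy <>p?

1

w0: successors {w1, w5, w6}; p there: w1:F, w5:T, w6:F. ✓
w1: successors {w4, w5, w6}; p there: w4:F, w5:T, w6:F. ✓
w2: successors {w0, w3, w4}; p there: w0:F, w3:T, w4:F. ✓
w3: successors {w2, w4}; p there: w2:T, w4:F. ✓
w4: successors {w1, w7}; p there: w1:F, w7:F. ✗
w5: successors {w2}; p there: w2:T. ✓
w6: successors {w2, w3, w4, w6}; p there: w2:T, w3:T, w4:F, w6:F. ✓
w7: successors {w0, w1, w3}; p there: w0:F, w1:F, w3:T. ✓
Satisfying worlds: {w0, w1, w2, w3, w5, w6, w7}.
So <>p fails at the other 1 world.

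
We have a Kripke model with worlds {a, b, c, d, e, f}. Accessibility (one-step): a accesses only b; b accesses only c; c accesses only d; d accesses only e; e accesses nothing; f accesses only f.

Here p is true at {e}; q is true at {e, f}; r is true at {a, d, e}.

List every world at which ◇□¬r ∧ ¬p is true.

a: ◇□¬r is T, ¬p is T. ✓
b: ◇□¬r is F, ¬p is T. ✗
c: ◇□¬r is F, ¬p is T. ✗
d: ◇□¬r is T, ¬p is T. ✓
e: ◇□¬r is F, ¬p is F. ✗
f: ◇□¬r is T, ¬p is T. ✓

{a, d, f}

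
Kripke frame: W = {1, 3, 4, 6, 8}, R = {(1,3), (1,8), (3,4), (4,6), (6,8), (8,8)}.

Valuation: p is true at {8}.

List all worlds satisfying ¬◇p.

1: ◇p is T. ✗
3: ◇p is F. ✓
4: ◇p is F. ✓
6: ◇p is T. ✗
8: ◇p is T. ✗

{3, 4}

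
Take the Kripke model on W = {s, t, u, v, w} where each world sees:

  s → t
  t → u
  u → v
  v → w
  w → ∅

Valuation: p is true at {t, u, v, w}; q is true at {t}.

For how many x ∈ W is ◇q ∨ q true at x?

2

s: ◇q is T, q is F. ✓
t: ◇q is F, q is T. ✓
u: ◇q is F, q is F. ✗
v: ◇q is F, q is F. ✗
w: ◇q is F, q is F. ✗
Satisfying worlds: {s, t}.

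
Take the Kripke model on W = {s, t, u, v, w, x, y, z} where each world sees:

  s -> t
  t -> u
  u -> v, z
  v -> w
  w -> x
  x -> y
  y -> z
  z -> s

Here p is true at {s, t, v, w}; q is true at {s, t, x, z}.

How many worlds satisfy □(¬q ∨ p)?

s: successors {t}; ¬q ∨ p there: t:T. ✓
t: successors {u}; ¬q ∨ p there: u:T. ✓
u: successors {v, z}; ¬q ∨ p there: v:T, z:F. ✗
v: successors {w}; ¬q ∨ p there: w:T. ✓
w: successors {x}; ¬q ∨ p there: x:F. ✗
x: successors {y}; ¬q ∨ p there: y:T. ✓
y: successors {z}; ¬q ∨ p there: z:F. ✗
z: successors {s}; ¬q ∨ p there: s:T. ✓
Satisfying worlds: {s, t, v, x, z}.

5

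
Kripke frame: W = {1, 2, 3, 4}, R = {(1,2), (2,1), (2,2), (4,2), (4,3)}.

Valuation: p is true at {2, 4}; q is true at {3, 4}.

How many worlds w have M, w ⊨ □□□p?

1

1: successors {2}; □□p there: 2:F. ✗
2: successors {1, 2}; □□p there: 1:F, 2:F. ✗
3: no successors, so □□□p holds vacuously. ✓
4: successors {2, 3}; □□p there: 2:F, 3:T. ✗
Satisfying worlds: {3}.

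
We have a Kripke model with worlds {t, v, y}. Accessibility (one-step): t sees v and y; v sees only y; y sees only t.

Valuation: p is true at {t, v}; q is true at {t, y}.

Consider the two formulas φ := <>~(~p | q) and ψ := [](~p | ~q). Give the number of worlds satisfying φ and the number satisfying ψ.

1 and 2

For <>~(~p | q):
t: successors {v, y}; ~(~p | q) there: v:T, y:F. ✓
v: successors {y}; ~(~p | q) there: y:F. ✗
y: successors {t}; ~(~p | q) there: t:F. ✗
— 1 world.
For [](~p | ~q):
t: successors {v, y}; ~p | ~q there: v:T, y:T. ✓
v: successors {y}; ~p | ~q there: y:T. ✓
y: successors {t}; ~p | ~q there: t:F. ✗
— 2 worlds.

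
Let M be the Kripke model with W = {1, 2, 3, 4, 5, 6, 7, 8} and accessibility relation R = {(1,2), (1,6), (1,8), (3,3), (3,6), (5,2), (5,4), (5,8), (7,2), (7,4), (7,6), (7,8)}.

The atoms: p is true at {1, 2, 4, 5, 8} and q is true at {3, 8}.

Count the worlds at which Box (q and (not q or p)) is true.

1: successors {2, 6, 8}; q and (not q or p) there: 2:F, 6:F, 8:T. ✗
2: no successors, so Box (q and (not q or p)) holds vacuously. ✓
3: successors {3, 6}; q and (not q or p) there: 3:F, 6:F. ✗
4: no successors, so Box (q and (not q or p)) holds vacuously. ✓
5: successors {2, 4, 8}; q and (not q or p) there: 2:F, 4:F, 8:T. ✗
6: no successors, so Box (q and (not q or p)) holds vacuously. ✓
7: successors {2, 4, 6, 8}; q and (not q or p) there: 2:F, 4:F, 6:F, 8:T. ✗
8: no successors, so Box (q and (not q or p)) holds vacuously. ✓
Satisfying worlds: {2, 4, 6, 8}.

4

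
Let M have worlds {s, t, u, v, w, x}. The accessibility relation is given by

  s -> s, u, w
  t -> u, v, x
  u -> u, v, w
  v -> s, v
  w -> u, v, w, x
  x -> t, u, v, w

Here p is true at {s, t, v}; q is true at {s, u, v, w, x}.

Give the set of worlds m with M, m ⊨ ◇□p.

{t, u, v, w, x}

s: successors {s, u, w}; □p there: s:F, u:F, w:F. ✗
t: successors {u, v, x}; □p there: u:F, v:T, x:F. ✓
u: successors {u, v, w}; □p there: u:F, v:T, w:F. ✓
v: successors {s, v}; □p there: s:F, v:T. ✓
w: successors {u, v, w, x}; □p there: u:F, v:T, w:F, x:F. ✓
x: successors {t, u, v, w}; □p there: t:F, u:F, v:T, w:F. ✓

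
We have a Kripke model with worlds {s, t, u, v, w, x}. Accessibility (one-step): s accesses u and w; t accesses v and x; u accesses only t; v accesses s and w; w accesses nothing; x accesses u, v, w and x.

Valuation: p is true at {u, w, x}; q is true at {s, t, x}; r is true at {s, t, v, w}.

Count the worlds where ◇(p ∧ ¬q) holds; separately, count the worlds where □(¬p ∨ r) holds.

3 and 3

For ◇(p ∧ ¬q):
s: successors {u, w}; p ∧ ¬q there: u:T, w:T. ✓
t: successors {v, x}; p ∧ ¬q there: v:F, x:F. ✗
u: successors {t}; p ∧ ¬q there: t:F. ✗
v: successors {s, w}; p ∧ ¬q there: s:F, w:T. ✓
w: no successors, so ◇(p ∧ ¬q) fails. ✗
x: successors {u, v, w, x}; p ∧ ¬q there: u:T, v:F, w:T, x:F. ✓
— 3 worlds.
For □(¬p ∨ r):
s: successors {u, w}; ¬p ∨ r there: u:F, w:T. ✗
t: successors {v, x}; ¬p ∨ r there: v:T, x:F. ✗
u: successors {t}; ¬p ∨ r there: t:T. ✓
v: successors {s, w}; ¬p ∨ r there: s:T, w:T. ✓
w: no successors, so □(¬p ∨ r) holds vacuously. ✓
x: successors {u, v, w, x}; ¬p ∨ r there: u:F, v:T, w:T, x:F. ✗
— 3 worlds.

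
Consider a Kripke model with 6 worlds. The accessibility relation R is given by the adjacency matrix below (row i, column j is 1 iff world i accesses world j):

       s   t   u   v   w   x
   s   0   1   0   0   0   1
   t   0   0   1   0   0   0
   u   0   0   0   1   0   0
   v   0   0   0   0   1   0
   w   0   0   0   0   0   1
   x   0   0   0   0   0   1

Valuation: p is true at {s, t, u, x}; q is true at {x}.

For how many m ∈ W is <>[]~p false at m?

4

s: successors {t, x}; []~p there: t:F, x:F. ✗
t: successors {u}; []~p there: u:T. ✓
u: successors {v}; []~p there: v:T. ✓
v: successors {w}; []~p there: w:F. ✗
w: successors {x}; []~p there: x:F. ✗
x: successors {x}; []~p there: x:F. ✗
Satisfying worlds: {t, u}.
So <>[]~p fails at the other 4 worlds.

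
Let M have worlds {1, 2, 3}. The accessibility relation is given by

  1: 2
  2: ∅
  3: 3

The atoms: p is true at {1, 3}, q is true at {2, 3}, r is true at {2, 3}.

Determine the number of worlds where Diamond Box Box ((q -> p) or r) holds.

2

1: successors {2}; Box Box ((q -> p) or r) there: 2:T. ✓
2: no successors, so Diamond Box Box ((q -> p) or r) fails. ✗
3: successors {3}; Box Box ((q -> p) or r) there: 3:T. ✓
Satisfying worlds: {1, 3}.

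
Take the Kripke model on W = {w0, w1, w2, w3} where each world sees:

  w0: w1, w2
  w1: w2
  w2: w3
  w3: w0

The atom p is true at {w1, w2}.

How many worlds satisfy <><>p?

2

w0: successors {w1, w2}; <>p there: w1:T, w2:F. ✓
w1: successors {w2}; <>p there: w2:F. ✗
w2: successors {w3}; <>p there: w3:F. ✗
w3: successors {w0}; <>p there: w0:T. ✓
Satisfying worlds: {w0, w3}.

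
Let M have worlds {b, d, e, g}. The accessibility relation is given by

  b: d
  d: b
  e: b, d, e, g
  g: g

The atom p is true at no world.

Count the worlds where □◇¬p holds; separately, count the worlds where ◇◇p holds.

4 and 0

For □◇¬p:
b: successors {d}; ◇¬p there: d:T. ✓
d: successors {b}; ◇¬p there: b:T. ✓
e: successors {b, d, e, g}; ◇¬p there: b:T, d:T, e:T, g:T. ✓
g: successors {g}; ◇¬p there: g:T. ✓
— 4 worlds.
For ◇◇p:
b: successors {d}; ◇p there: d:F. ✗
d: successors {b}; ◇p there: b:F. ✗
e: successors {b, d, e, g}; ◇p there: b:F, d:F, e:F, g:F. ✗
g: successors {g}; ◇p there: g:F. ✗
— 0 worlds.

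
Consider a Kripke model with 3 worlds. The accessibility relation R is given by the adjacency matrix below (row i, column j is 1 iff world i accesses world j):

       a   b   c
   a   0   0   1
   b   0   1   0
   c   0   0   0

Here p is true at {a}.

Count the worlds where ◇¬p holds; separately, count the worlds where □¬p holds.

For ◇¬p:
a: successors {c}; ¬p there: c:T. ✓
b: successors {b}; ¬p there: b:T. ✓
c: no successors, so ◇¬p fails. ✗
— 2 worlds.
For □¬p:
a: successors {c}; ¬p there: c:T. ✓
b: successors {b}; ¬p there: b:T. ✓
c: no successors, so □¬p holds vacuously. ✓
— 3 worlds.

2 and 3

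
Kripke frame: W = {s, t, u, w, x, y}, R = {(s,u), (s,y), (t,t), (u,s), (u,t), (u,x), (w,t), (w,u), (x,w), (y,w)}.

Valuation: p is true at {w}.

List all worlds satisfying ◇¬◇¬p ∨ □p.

s: ◇¬◇¬p is T, □p is F. ✓
t: ◇¬◇¬p is F, □p is F. ✗
u: ◇¬◇¬p is T, □p is F. ✓
w: ◇¬◇¬p is F, □p is F. ✗
x: ◇¬◇¬p is F, □p is T. ✓
y: ◇¬◇¬p is F, □p is T. ✓

{s, u, x, y}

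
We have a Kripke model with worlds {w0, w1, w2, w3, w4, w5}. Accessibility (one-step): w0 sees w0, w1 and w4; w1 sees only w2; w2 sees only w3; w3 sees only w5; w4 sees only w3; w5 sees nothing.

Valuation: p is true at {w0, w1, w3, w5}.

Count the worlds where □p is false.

w0: successors {w0, w1, w4}; p there: w0:T, w1:T, w4:F. ✗
w1: successors {w2}; p there: w2:F. ✗
w2: successors {w3}; p there: w3:T. ✓
w3: successors {w5}; p there: w5:T. ✓
w4: successors {w3}; p there: w3:T. ✓
w5: no successors, so □p holds vacuously. ✓
Satisfying worlds: {w2, w3, w4, w5}.
So □p fails at the other 2 worlds.

2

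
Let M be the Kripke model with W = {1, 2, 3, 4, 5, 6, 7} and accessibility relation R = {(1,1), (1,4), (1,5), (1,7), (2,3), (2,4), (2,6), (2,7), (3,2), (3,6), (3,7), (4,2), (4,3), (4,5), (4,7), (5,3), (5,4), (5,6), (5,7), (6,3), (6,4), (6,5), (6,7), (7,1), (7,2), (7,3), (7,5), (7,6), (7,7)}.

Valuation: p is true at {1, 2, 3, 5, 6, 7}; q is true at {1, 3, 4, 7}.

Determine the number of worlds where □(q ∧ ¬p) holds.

1: successors {1, 4, 5, 7}; q ∧ ¬p there: 1:F, 4:T, 5:F, 7:F. ✗
2: successors {3, 4, 6, 7}; q ∧ ¬p there: 3:F, 4:T, 6:F, 7:F. ✗
3: successors {2, 6, 7}; q ∧ ¬p there: 2:F, 6:F, 7:F. ✗
4: successors {2, 3, 5, 7}; q ∧ ¬p there: 2:F, 3:F, 5:F, 7:F. ✗
5: successors {3, 4, 6, 7}; q ∧ ¬p there: 3:F, 4:T, 6:F, 7:F. ✗
6: successors {3, 4, 5, 7}; q ∧ ¬p there: 3:F, 4:T, 5:F, 7:F. ✗
7: successors {1, 2, 3, 5, 6, 7}; q ∧ ¬p there: 1:F, 2:F, 3:F, 5:F, 6:F, 7:F. ✗
Satisfying worlds: ∅.

0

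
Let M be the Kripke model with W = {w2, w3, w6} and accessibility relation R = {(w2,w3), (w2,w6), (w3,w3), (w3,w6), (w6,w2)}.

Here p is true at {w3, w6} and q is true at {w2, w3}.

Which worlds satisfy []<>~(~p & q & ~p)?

w2: successors {w3, w6}; <>~(~p & q & ~p) there: w3:T, w6:F. ✗
w3: successors {w3, w6}; <>~(~p & q & ~p) there: w3:T, w6:F. ✗
w6: successors {w2}; <>~(~p & q & ~p) there: w2:T. ✓

{w6}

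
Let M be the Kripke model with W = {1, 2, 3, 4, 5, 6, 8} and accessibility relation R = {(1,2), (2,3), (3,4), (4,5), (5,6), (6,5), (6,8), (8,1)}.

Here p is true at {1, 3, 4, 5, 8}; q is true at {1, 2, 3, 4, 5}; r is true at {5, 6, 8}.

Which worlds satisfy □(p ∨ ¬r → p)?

{2, 3, 4, 5, 6, 8}

1: successors {2}; p ∨ ¬r → p there: 2:F. ✗
2: successors {3}; p ∨ ¬r → p there: 3:T. ✓
3: successors {4}; p ∨ ¬r → p there: 4:T. ✓
4: successors {5}; p ∨ ¬r → p there: 5:T. ✓
5: successors {6}; p ∨ ¬r → p there: 6:T. ✓
6: successors {5, 8}; p ∨ ¬r → p there: 5:T, 8:T. ✓
8: successors {1}; p ∨ ¬r → p there: 1:T. ✓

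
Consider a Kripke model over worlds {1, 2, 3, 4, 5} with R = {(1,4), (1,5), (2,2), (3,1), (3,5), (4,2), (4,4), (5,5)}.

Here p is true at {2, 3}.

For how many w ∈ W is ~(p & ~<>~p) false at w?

1

1: p & ~<>~p is F. ✓
2: p & ~<>~p is T. ✗
3: p & ~<>~p is F. ✓
4: p & ~<>~p is F. ✓
5: p & ~<>~p is F. ✓
Satisfying worlds: {1, 3, 4, 5}.
So ~(p & ~<>~p) fails at the other 1 world.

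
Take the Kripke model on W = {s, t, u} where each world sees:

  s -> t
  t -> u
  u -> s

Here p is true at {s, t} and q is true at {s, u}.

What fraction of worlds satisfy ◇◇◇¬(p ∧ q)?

2/3

s: successors {t}; ◇◇¬(p ∧ q) there: t:F. ✗
t: successors {u}; ◇◇¬(p ∧ q) there: u:T. ✓
u: successors {s}; ◇◇¬(p ∧ q) there: s:T. ✓
That's 2 of 3 worlds, so 2/3.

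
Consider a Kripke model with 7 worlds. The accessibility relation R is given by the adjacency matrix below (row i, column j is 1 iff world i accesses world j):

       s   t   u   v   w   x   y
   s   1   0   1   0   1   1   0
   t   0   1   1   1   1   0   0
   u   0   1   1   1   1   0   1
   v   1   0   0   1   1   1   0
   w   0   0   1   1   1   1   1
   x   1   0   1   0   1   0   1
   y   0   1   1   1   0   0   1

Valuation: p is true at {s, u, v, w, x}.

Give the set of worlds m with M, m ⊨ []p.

{s, v}

s: successors {s, u, w, x}; p there: s:T, u:T, w:T, x:T. ✓
t: successors {t, u, v, w}; p there: t:F, u:T, v:T, w:T. ✗
u: successors {t, u, v, w, y}; p there: t:F, u:T, v:T, w:T, y:F. ✗
v: successors {s, v, w, x}; p there: s:T, v:T, w:T, x:T. ✓
w: successors {u, v, w, x, y}; p there: u:T, v:T, w:T, x:T, y:F. ✗
x: successors {s, u, w, y}; p there: s:T, u:T, w:T, y:F. ✗
y: successors {t, u, v, y}; p there: t:F, u:T, v:T, y:F. ✗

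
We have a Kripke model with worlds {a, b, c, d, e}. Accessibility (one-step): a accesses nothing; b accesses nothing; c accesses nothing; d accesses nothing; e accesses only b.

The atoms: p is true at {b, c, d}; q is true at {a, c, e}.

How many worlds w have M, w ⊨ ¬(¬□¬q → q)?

a: ¬□¬q → q is T. ✗
b: ¬□¬q → q is T. ✗
c: ¬□¬q → q is T. ✗
d: ¬□¬q → q is T. ✗
e: ¬□¬q → q is T. ✗
Satisfying worlds: ∅.

0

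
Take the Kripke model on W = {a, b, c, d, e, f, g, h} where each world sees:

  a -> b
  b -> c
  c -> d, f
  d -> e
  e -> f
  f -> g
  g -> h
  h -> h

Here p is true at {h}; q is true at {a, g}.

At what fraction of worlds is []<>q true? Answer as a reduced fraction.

a: successors {b}; <>q there: b:F. ✗
b: successors {c}; <>q there: c:F. ✗
c: successors {d, f}; <>q there: d:F, f:T. ✗
d: successors {e}; <>q there: e:F. ✗
e: successors {f}; <>q there: f:T. ✓
f: successors {g}; <>q there: g:F. ✗
g: successors {h}; <>q there: h:F. ✗
h: successors {h}; <>q there: h:F. ✗
That's 1 of 8 worlds, so 1/8.

1/8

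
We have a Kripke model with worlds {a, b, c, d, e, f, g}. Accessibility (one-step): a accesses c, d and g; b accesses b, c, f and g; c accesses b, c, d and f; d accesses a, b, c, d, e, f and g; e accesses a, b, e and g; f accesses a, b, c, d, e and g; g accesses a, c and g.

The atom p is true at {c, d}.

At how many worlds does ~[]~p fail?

1

a: []~p is F. ✓
b: []~p is F. ✓
c: []~p is F. ✓
d: []~p is F. ✓
e: []~p is T. ✗
f: []~p is F. ✓
g: []~p is F. ✓
Satisfying worlds: {a, b, c, d, f, g}.
So ~[]~p fails at the other 1 world.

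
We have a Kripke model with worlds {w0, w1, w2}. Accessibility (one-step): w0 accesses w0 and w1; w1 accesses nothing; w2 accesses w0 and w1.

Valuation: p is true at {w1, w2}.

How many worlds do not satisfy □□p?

w0: successors {w0, w1}; □p there: w0:F, w1:T. ✗
w1: no successors, so □□p holds vacuously. ✓
w2: successors {w0, w1}; □p there: w0:F, w1:T. ✗
Satisfying worlds: {w1}.
So □□p fails at the other 2 worlds.

2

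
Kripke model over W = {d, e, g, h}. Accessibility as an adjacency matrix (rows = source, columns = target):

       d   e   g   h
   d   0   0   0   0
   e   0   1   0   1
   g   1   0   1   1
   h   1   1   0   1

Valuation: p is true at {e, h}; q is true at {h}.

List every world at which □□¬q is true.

{d}

d: no successors, so □□¬q holds vacuously. ✓
e: successors {e, h}; □¬q there: e:F, h:F. ✗
g: successors {d, g, h}; □¬q there: d:T, g:F, h:F. ✗
h: successors {d, e, h}; □¬q there: d:T, e:F, h:F. ✗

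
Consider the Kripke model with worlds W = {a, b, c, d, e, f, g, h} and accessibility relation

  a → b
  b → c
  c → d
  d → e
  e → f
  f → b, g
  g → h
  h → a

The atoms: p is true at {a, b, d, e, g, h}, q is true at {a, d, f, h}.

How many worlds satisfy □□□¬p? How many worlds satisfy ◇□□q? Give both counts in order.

For □□□¬p:
a: successors {b}; □□¬p there: b:F. ✗
b: successors {c}; □□¬p there: c:F. ✗
c: successors {d}; □□¬p there: d:T. ✓
d: successors {e}; □□¬p there: e:F. ✗
e: successors {f}; □□¬p there: f:F. ✗
f: successors {b, g}; □□¬p there: b:F, g:F. ✗
g: successors {h}; □□¬p there: h:F. ✗
h: successors {a}; □□¬p there: a:T. ✓
— 2 worlds.
For ◇□□q:
a: successors {b}; □□q there: b:T. ✓
b: successors {c}; □□q there: c:F. ✗
c: successors {d}; □□q there: d:T. ✓
d: successors {e}; □□q there: e:F. ✗
e: successors {f}; □□q there: f:F. ✗
f: successors {b, g}; □□q there: b:T, g:T. ✓
g: successors {h}; □□q there: h:F. ✗
h: successors {a}; □□q there: a:F. ✗
— 3 worlds.

2 and 3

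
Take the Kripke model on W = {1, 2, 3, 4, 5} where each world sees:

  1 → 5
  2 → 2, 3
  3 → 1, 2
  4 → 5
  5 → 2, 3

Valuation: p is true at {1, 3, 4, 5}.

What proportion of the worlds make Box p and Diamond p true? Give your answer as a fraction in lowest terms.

2/5

1: Box p is T, Diamond p is T. ✓
2: Box p is F, Diamond p is T. ✗
3: Box p is F, Diamond p is T. ✗
4: Box p is T, Diamond p is T. ✓
5: Box p is F, Diamond p is T. ✗
That's 2 of 5 worlds, so 2/5.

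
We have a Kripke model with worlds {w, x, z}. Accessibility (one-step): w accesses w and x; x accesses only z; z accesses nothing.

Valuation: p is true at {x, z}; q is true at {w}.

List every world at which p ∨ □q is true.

{x, z}

w: p is F, □q is F. ✗
x: p is T, □q is F. ✓
z: p is T, □q is T. ✓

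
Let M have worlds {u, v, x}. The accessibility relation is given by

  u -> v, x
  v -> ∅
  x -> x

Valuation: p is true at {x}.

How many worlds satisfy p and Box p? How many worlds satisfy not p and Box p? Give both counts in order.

1 and 1

For p and Box p:
u: p is F, Box p is F. ✗
v: p is F, Box p is T. ✗
x: p is T, Box p is T. ✓
— 1 world.
For not p and Box p:
u: not p is T, Box p is F. ✗
v: not p is T, Box p is T. ✓
x: not p is F, Box p is T. ✗
— 1 world.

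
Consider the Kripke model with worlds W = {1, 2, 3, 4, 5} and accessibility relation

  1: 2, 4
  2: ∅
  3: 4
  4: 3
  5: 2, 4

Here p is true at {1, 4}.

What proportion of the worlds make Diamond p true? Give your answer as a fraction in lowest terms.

1: successors {2, 4}; p there: 2:F, 4:T. ✓
2: no successors, so Diamond p fails. ✗
3: successors {4}; p there: 4:T. ✓
4: successors {3}; p there: 3:F. ✗
5: successors {2, 4}; p there: 2:F, 4:T. ✓
That's 3 of 5 worlds, so 3/5.

3/5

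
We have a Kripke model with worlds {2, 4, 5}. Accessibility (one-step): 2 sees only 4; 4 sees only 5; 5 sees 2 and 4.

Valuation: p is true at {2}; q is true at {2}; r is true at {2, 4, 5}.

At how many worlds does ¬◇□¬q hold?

1

2: ◇□¬q is T. ✗
4: ◇□¬q is F. ✓
5: ◇□¬q is T. ✗
Satisfying worlds: {4}.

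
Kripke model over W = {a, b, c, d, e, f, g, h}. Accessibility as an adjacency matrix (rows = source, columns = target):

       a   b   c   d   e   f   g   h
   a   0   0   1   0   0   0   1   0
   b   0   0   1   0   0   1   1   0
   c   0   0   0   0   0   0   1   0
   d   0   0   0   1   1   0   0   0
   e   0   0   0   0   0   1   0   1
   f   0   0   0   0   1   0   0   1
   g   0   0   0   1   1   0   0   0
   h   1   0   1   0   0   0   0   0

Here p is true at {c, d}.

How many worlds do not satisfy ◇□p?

a: successors {c, g}; □p there: c:F, g:F. ✗
b: successors {c, f, g}; □p there: c:F, f:F, g:F. ✗
c: successors {g}; □p there: g:F. ✗
d: successors {d, e}; □p there: d:F, e:F. ✗
e: successors {f, h}; □p there: f:F, h:F. ✗
f: successors {e, h}; □p there: e:F, h:F. ✗
g: successors {d, e}; □p there: d:F, e:F. ✗
h: successors {a, c}; □p there: a:F, c:F. ✗
Satisfying worlds: ∅.
So ◇□p fails at the other 8 worlds.

8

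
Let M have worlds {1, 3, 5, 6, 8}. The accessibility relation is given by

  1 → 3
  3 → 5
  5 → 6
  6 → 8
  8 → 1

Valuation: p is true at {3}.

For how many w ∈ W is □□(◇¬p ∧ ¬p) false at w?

2

1: successors {3}; □(◇¬p ∧ ¬p) there: 3:T. ✓
3: successors {5}; □(◇¬p ∧ ¬p) there: 5:T. ✓
5: successors {6}; □(◇¬p ∧ ¬p) there: 6:T. ✓
6: successors {8}; □(◇¬p ∧ ¬p) there: 8:F. ✗
8: successors {1}; □(◇¬p ∧ ¬p) there: 1:F. ✗
Satisfying worlds: {1, 3, 5}.
So □□(◇¬p ∧ ¬p) fails at the other 2 worlds.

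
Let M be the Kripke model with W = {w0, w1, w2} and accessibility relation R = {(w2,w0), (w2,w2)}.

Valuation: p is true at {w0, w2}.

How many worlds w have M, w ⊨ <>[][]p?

w0: no successors, so <>[][]p fails. ✗
w1: no successors, so <>[][]p fails. ✗
w2: successors {w0, w2}; [][]p there: w0:T, w2:T. ✓
Satisfying worlds: {w2}.

1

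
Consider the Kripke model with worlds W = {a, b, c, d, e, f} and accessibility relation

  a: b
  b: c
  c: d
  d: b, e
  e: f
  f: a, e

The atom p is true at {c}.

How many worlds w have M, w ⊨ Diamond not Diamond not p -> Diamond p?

a: Diamond not Diamond not p is T, Diamond p is F. ✗
b: Diamond not Diamond not p is F, Diamond p is T. ✓
c: Diamond not Diamond not p is F, Diamond p is F. ✓
d: Diamond not Diamond not p is T, Diamond p is F. ✗
e: Diamond not Diamond not p is F, Diamond p is F. ✓
f: Diamond not Diamond not p is F, Diamond p is F. ✓
Satisfying worlds: {b, c, e, f}.

4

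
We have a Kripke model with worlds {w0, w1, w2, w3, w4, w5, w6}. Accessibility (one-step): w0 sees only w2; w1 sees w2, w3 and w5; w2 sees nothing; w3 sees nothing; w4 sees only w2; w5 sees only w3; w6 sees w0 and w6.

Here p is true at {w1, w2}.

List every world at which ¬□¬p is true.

{w0, w1, w4}

w0: □¬p is F. ✓
w1: □¬p is F. ✓
w2: □¬p is T. ✗
w3: □¬p is T. ✗
w4: □¬p is F. ✓
w5: □¬p is T. ✗
w6: □¬p is T. ✗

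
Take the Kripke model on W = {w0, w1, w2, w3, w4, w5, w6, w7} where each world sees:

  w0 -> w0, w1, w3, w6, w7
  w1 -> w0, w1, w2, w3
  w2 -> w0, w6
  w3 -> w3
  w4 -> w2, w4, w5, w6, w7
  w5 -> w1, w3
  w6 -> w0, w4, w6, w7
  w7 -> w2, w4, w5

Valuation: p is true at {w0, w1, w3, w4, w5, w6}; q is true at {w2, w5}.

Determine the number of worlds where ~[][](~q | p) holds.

w0: [][](~q | p) is F. ✓
w1: [][](~q | p) is F. ✓
w2: [][](~q | p) is T. ✗
w3: [][](~q | p) is T. ✗
w4: [][](~q | p) is F. ✓
w5: [][](~q | p) is F. ✓
w6: [][](~q | p) is F. ✓
w7: [][](~q | p) is F. ✓
Satisfying worlds: {w0, w1, w4, w5, w6, w7}.

6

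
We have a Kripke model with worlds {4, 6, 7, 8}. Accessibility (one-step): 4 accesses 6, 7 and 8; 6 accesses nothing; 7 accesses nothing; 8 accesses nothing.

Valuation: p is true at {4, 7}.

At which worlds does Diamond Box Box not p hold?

{4}

4: successors {6, 7, 8}; Box Box not p there: 6:T, 7:T, 8:T. ✓
6: no successors, so Diamond Box Box not p fails. ✗
7: no successors, so Diamond Box Box not p fails. ✗
8: no successors, so Diamond Box Box not p fails. ✗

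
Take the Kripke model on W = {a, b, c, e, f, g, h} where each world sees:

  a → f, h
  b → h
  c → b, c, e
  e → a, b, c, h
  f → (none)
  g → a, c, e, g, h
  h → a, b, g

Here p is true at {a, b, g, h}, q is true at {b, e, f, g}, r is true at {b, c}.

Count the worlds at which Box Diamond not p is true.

a: successors {f, h}; Diamond not p there: f:F, h:F. ✗
b: successors {h}; Diamond not p there: h:F. ✗
c: successors {b, c, e}; Diamond not p there: b:F, c:T, e:T. ✗
e: successors {a, b, c, h}; Diamond not p there: a:T, b:F, c:T, h:F. ✗
f: no successors, so Box Diamond not p holds vacuously. ✓
g: successors {a, c, e, g, h}; Diamond not p there: a:T, c:T, e:T, g:T, h:F. ✗
h: successors {a, b, g}; Diamond not p there: a:T, b:F, g:T. ✗
Satisfying worlds: {f}.

1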